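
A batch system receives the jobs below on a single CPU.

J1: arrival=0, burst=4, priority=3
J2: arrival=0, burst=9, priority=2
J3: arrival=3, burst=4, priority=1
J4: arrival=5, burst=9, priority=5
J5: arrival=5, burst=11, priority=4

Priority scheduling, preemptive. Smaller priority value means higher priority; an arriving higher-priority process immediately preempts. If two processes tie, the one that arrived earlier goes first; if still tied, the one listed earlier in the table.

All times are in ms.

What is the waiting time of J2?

Schedule: | J2 0-3 | J3 3-7 | J2 7-13 | J1 13-17 | J5 17-28 | J4 28-37 |
Completion: J1=17  J2=13  J3=7  J4=37  J5=28
Waiting(J2) = turnaround − burst = 13 − 9 = 4

4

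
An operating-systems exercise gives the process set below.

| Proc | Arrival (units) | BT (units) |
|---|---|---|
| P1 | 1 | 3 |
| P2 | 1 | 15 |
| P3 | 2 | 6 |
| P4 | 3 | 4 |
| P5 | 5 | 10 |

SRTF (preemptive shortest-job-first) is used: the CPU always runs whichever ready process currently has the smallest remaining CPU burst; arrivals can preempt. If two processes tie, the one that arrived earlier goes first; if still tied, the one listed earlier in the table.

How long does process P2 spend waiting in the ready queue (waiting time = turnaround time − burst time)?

23

Gantt: | idle 0-1 | P1 1-4 | P4 4-8 | P3 8-14 | P5 14-24 | P2 24-39 |
Completion: P1=4  P2=39  P3=14  P4=8  P5=24
Turnaround (C−A): P1=3  P2=38  P3=12  P4=5  P5=19
Waiting(P2) = turnaround − burst = 38 − 15 = 23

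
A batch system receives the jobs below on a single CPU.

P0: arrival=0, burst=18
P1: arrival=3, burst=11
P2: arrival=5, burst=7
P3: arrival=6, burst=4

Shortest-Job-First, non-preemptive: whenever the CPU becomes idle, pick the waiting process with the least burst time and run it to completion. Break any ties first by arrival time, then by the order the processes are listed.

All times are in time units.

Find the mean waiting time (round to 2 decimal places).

13.75

Schedule: | P0 0-18 | P3 18-22 | P2 22-29 | P1 29-40 |
Completion: P0=18  P1=40  P2=29  P3=22
Waiting times: P0=0, P1=26, P2=17, P3=12
Average waiting = (0+26+17+12) / 4 = 55/4 = 13.75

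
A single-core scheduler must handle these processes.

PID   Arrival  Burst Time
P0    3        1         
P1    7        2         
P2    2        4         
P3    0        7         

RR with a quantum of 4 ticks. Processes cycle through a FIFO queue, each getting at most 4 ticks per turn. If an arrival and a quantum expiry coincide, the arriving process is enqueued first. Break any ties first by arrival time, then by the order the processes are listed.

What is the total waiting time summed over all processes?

17

Gantt: | P3 0-4 | P2 4-8 | P0 8-9 | P3 9-12 | P1 12-14 |
Completion: P0=9  P1=14  P2=8  P3=12
Turnaround (C−A): P0=6  P1=7  P2=6  P3=12
Waiting = turnaround − burst: P0=5, P1=5, P2=2, P3=5
Total waiting = 5 + 5 + 2 + 5 = 17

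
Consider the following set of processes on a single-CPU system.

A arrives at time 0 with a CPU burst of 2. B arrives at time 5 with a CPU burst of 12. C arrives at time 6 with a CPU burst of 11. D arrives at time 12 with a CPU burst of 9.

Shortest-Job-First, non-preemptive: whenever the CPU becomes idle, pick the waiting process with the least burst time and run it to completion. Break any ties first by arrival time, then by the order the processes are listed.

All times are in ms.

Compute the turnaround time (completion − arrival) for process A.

Timeline: | A 0-2 | idle 2-5 | B 5-17 | D 17-26 | C 26-37 |
Completion: A=2  B=17  C=37  D=26
Turnaround (C−A): A=2  B=12  C=31  D=14
Turnaround(A) = completion − arrival = 2 − 0 = 2

2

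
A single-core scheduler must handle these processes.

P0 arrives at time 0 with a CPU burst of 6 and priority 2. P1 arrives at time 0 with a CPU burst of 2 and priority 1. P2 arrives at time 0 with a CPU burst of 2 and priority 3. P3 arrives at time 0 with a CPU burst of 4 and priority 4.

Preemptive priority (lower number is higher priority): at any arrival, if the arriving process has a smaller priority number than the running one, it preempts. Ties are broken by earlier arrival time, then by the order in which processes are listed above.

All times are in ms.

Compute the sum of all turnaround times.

Schedule: | P1 0-2 | P0 2-8 | P2 8-10 | P3 10-14 |
Completion: P0=8  P1=2  P2=10  P3=14
Turnaround (C−A): P0=8  P1=2  P2=10  P3=14
Turnaround = completion − arrival: P0=8, P1=2, P2=10, P3=14
Total turnaround = 8 + 2 + 10 + 14 = 34

34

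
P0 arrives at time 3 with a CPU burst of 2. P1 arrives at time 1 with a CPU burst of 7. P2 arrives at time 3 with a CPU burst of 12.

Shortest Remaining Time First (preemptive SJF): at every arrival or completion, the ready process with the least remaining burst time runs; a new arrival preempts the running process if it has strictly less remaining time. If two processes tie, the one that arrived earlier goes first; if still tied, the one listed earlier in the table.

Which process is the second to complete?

Schedule: | idle 0-1 | P1 1-3 | P0 3-5 | P1 5-10 | P2 10-22 |
Completion: P0=5  P1=10  P2=22
Finish order: P0 → P1 → P2

P1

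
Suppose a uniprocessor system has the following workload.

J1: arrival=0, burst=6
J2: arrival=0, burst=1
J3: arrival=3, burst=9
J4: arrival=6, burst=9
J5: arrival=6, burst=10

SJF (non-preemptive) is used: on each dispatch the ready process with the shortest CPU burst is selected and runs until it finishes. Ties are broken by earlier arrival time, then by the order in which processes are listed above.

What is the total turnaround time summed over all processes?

69

Gantt: | J2 0-1 | J1 1-7 | J3 7-16 | J4 16-25 | J5 25-35 |
Completion: J1=7  J2=1  J3=16  J4=25  J5=35
Turnaround = completion − arrival: J1=7, J2=1, J3=13, J4=19, J5=29
Total turnaround = 7 + 1 + 13 + 19 + 29 = 69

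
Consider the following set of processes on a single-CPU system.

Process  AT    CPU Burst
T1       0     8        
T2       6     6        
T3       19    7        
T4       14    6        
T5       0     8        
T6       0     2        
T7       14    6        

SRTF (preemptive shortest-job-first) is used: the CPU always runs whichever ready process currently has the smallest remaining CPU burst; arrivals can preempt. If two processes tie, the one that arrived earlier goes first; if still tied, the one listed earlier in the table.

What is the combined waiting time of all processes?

60

Gantt: | T6 0-2 | T1 2-10 | T2 10-16 | T4 16-22 | T7 22-28 | T3 28-35 | T5 35-43 |
Completion: T1=10  T2=16  T3=35  T4=22  T5=43  T6=2  T7=28
Turnaround (C−A): T1=10  T2=10  T3=16  T4=8  T5=43  T6=2  T7=14
Waiting = turnaround − burst: T1=2, T2=4, T3=9, T4=2, T5=35, T6=0, T7=8
Total waiting = 2 + 4 + 9 + 2 + 35 + 0 + 8 = 60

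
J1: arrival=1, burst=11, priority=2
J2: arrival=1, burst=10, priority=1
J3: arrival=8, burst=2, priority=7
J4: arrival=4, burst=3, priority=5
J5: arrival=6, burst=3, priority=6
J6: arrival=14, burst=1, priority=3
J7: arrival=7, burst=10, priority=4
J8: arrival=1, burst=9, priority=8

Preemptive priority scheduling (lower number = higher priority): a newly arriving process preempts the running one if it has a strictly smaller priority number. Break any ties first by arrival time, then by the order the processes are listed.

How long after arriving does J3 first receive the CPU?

Timeline: | idle 0-1 | J2 1-11 | J1 11-22 | J6 22-23 | J7 23-33 | J4 33-36 | J5 36-39 | J3 39-41 | J8 41-50 |
Completion: J1=22  J2=11  J3=41  J4=36  J5=39  J6=23  J7=33  J8=50
Turnaround (C−A): J1=21  J2=10  J3=33  J4=32  J5=33  J6=9  J7=26  J8=49
Response(J3) = first start − arrival = 39 − 8 = 31

31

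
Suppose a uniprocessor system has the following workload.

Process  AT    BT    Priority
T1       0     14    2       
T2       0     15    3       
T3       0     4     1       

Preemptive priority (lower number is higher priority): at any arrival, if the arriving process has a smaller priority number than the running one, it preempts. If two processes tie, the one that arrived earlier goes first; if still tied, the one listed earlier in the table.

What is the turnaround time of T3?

Gantt: | T3 0-4 | T1 4-18 | T2 18-33 |
Completion: T1=18  T2=33  T3=4
Turnaround (C−A): T1=18  T2=33  T3=4
Turnaround(T3) = completion − arrival = 4 − 0 = 4

4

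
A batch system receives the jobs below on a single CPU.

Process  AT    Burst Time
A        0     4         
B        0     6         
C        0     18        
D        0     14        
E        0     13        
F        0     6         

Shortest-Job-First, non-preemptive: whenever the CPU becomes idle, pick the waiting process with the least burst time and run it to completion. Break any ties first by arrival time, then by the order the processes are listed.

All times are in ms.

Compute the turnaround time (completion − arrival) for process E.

Schedule: | A 0-4 | B 4-10 | F 10-16 | E 16-29 | D 29-43 | C 43-61 |
Completion: A=4  B=10  C=61  D=43  E=29  F=16
Turnaround(E) = completion − arrival = 29 − 0 = 29

29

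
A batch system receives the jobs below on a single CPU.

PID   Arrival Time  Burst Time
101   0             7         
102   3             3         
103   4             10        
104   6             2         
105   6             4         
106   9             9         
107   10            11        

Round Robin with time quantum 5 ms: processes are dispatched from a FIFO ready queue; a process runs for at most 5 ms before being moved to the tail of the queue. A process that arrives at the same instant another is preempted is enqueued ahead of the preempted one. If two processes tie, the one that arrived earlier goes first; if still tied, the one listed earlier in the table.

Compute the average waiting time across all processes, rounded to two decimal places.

Schedule: | 101 0-5 | 102 5-8 | 103 8-13 | 101 13-15 | 104 15-17 | 105 17-21 | 106 21-26 | 107 26-31 | 103 31-36 | 106 36-40 | 107 40-46 |
Completion: 101=15  102=8  103=36  104=17  105=21  106=40  107=46
Turnaround (C−A): 101=15  102=5  103=32  104=11  105=15  106=31  107=36
Waiting times: 101=8, 102=2, 103=22, 104=9, 105=11, 106=22, 107=25
Average waiting = (8+2+22+9+11+22+25) / 7 = 99/7 = 14.14

14.14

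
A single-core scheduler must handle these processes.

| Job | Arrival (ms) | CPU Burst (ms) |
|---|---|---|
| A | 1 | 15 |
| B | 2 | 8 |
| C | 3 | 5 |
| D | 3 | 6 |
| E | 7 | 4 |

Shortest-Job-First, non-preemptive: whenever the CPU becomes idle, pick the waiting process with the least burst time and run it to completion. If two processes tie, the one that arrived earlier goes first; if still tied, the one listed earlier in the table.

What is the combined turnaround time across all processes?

Schedule: | idle 0-1 | A 1-16 | E 16-20 | C 20-25 | D 25-31 | B 31-39 |
Completion: A=16  B=39  C=25  D=31  E=20
Turnaround (C−A): A=15  B=37  C=22  D=28  E=13
Turnaround = completion − arrival: A=15, B=37, C=22, D=28, E=13
Total turnaround = 15 + 37 + 22 + 28 + 13 = 115

115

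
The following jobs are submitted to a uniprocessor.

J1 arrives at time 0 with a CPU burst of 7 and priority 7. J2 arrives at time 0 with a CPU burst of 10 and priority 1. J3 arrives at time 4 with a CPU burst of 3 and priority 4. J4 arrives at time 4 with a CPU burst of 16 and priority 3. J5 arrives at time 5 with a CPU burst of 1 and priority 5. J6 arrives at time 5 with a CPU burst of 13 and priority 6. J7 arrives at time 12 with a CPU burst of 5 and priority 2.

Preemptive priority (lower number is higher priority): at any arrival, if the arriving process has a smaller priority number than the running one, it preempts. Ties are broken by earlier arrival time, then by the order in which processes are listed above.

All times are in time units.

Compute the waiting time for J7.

0

Timeline: | J2 0-10 | J4 10-12 | J7 12-17 | J4 17-31 | J3 31-34 | J5 34-35 | J6 35-48 | J1 48-55 |
Completion: J1=55  J2=10  J3=34  J4=31  J5=35  J6=48  J7=17
Turnaround (C−A): J1=55  J2=10  J3=30  J4=27  J5=30  J6=43  J7=5
Waiting(J7) = turnaround − burst = 5 − 5 = 0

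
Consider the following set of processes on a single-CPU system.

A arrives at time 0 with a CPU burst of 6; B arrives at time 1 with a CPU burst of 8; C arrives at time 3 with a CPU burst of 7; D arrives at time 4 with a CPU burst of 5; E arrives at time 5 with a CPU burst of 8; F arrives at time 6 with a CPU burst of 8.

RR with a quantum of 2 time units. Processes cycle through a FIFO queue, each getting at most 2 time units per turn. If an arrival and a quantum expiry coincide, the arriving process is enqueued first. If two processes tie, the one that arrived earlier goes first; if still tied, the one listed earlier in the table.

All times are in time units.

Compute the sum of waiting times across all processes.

141

Timeline: | A 0-2 | B 2-4 | A 4-6 | C 6-8 | D 8-10 | B 10-12 | E 12-14 | F 14-16 | A 16-18 | C 18-20 | D 20-22 | B 22-24 | E 24-26 | F 26-28 | C 28-30 | D 30-31 | B 31-33 | E 33-35 | F 35-37 | C 37-38 | E 38-40 | F 40-42 |
Completion: A=18  B=33  C=38  D=31  E=40  F=42
Turnaround (C−A): A=18  B=32  C=35  D=27  E=35  F=36
Waiting = turnaround − burst: A=12, B=24, C=28, D=22, E=27, F=28
Total waiting = 12 + 24 + 28 + 22 + 27 + 28 = 141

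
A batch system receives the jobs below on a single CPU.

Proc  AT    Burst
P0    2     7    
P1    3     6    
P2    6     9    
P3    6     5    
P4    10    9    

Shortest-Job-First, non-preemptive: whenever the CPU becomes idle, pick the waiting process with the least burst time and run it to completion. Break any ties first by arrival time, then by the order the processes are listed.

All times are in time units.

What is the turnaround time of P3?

8

Timeline: | idle 0-2 | P0 2-9 | P3 9-14 | P1 14-20 | P2 20-29 | P4 29-38 |
Completion: P0=9  P1=20  P2=29  P3=14  P4=38
Turnaround (C−A): P0=7  P1=17  P2=23  P3=8  P4=28
Turnaround(P3) = completion − arrival = 14 − 6 = 8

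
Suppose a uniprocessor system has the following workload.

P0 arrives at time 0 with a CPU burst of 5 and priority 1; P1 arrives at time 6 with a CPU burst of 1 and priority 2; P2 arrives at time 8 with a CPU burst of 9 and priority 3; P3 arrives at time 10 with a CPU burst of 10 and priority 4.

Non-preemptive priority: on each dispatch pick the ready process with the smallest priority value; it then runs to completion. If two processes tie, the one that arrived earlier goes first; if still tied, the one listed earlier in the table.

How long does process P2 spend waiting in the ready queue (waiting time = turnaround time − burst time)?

Schedule: | P0 0-5 | idle 5-6 | P1 6-7 | idle 7-8 | P2 8-17 | P3 17-27 |
Completion: P0=5  P1=7  P2=17  P3=27
Turnaround (C−A): P0=5  P1=1  P2=9  P3=17
Waiting(P2) = turnaround − burst = 9 − 9 = 0

0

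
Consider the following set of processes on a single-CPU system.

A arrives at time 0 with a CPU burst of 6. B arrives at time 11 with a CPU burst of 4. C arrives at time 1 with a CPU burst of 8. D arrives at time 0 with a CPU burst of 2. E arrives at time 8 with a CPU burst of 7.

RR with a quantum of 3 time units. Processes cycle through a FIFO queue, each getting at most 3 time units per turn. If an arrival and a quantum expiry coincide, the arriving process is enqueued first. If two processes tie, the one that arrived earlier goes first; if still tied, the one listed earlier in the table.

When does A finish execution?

Timeline: | A 0-3 | D 3-5 | C 5-8 | A 8-11 | E 11-14 | C 14-17 | B 17-20 | E 20-23 | C 23-25 | B 25-26 | E 26-27 |
Completion: A=11  B=26  C=25  D=5  E=27

11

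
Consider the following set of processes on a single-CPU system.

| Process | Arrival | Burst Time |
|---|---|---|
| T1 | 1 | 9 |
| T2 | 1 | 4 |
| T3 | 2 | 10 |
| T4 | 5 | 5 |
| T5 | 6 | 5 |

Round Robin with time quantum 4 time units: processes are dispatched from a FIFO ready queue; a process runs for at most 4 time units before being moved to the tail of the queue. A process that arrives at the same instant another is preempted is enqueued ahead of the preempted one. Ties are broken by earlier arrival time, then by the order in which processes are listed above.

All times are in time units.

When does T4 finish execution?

30

Timeline: | idle 0-1 | T1 1-5 | T2 5-9 | T3 9-13 | T4 13-17 | T1 17-21 | T5 21-25 | T3 25-29 | T4 29-30 | T1 30-31 | T5 31-32 | T3 32-34 |
Completion: T1=31  T2=9  T3=34  T4=30  T5=32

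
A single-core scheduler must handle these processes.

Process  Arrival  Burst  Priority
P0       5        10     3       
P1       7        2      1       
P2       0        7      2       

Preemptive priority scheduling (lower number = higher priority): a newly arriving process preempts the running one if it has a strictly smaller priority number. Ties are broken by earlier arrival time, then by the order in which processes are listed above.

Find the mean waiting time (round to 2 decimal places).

Timeline: | P2 0-7 | P1 7-9 | P0 9-19 |
Completion: P0=19  P1=9  P2=7
Waiting times: P0=4, P1=0, P2=0
Average waiting = (4+0+0) / 3 = 4/3 = 1.33

1.33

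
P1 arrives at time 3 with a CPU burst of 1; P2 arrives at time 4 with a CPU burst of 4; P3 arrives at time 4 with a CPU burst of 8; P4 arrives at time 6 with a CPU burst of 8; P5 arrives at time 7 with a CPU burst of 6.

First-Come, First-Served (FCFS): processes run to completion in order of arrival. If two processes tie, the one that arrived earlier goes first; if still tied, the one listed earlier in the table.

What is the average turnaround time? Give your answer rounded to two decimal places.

11.60

Gantt: | idle 0-3 | P1 3-4 | P2 4-8 | P3 8-16 | P4 16-24 | P5 24-30 |
Completion: P1=4  P2=8  P3=16  P4=24  P5=30
Turnaround times: P1=1, P2=4, P3=12, P4=18, P5=23
Average turnaround = (1+4+12+18+23) / 5 = 58/5 = 11.60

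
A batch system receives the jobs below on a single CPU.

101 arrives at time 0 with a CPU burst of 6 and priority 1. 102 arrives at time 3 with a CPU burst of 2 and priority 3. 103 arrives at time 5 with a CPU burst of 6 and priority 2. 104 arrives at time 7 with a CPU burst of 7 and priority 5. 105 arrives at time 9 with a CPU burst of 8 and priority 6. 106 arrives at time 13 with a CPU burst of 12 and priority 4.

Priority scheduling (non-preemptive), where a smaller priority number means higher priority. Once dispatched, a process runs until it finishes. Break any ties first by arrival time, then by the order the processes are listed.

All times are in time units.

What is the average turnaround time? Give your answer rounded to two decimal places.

15.83

Timeline: | 101 0-6 | 103 6-12 | 102 12-14 | 106 14-26 | 104 26-33 | 105 33-41 |
Completion: 101=6  102=14  103=12  104=33  105=41  106=26
Turnaround (C−A): 101=6  102=11  103=7  104=26  105=32  106=13
Turnaround times: 101=6, 102=11, 103=7, 104=26, 105=32, 106=13
Average turnaround = (6+11+7+26+32+13) / 6 = 95/6 = 15.83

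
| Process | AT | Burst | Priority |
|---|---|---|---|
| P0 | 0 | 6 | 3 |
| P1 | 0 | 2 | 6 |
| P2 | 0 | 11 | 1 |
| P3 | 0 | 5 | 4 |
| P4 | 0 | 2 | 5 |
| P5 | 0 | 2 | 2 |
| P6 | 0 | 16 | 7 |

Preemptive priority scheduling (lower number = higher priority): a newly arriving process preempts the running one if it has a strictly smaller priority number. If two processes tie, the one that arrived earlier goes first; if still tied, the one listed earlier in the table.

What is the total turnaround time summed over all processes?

Schedule: | P2 0-11 | P5 11-13 | P0 13-19 | P3 19-24 | P4 24-26 | P1 26-28 | P6 28-44 |
Completion: P0=19  P1=28  P2=11  P3=24  P4=26  P5=13  P6=44
Turnaround = completion − arrival: P0=19, P1=28, P2=11, P3=24, P4=26, P5=13, P6=44
Total turnaround = 19 + 28 + 11 + 24 + 26 + 13 + 44 = 165

165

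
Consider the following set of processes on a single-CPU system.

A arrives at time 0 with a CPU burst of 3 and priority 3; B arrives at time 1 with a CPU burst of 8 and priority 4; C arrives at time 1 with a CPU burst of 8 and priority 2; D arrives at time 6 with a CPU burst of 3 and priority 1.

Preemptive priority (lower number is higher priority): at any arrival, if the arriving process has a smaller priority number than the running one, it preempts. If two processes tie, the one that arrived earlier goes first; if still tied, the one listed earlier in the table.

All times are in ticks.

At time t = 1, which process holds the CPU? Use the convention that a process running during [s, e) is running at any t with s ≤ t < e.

C

Schedule: | A 0-1 | C 1-6 | D 6-9 | C 9-12 | A 12-14 | B 14-22 |
Completion: A=14  B=22  C=12  D=9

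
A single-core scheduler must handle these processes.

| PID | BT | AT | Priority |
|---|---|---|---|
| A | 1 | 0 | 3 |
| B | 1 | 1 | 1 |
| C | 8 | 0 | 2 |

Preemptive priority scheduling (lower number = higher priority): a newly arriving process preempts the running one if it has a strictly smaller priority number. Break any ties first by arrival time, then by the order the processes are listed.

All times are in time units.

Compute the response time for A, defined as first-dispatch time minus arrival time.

9

Timeline: | C 0-1 | B 1-2 | C 2-9 | A 9-10 |
Completion: A=10  B=2  C=9
Response(A) = first start − arrival = 9 − 0 = 9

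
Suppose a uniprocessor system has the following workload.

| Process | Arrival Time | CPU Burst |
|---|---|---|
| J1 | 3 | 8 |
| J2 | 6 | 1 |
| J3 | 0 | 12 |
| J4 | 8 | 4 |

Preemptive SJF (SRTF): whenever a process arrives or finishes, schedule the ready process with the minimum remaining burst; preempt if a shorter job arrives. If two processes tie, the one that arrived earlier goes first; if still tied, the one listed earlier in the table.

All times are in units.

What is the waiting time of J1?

1

Schedule: | J3 0-3 | J1 3-6 | J2 6-7 | J1 7-12 | J4 12-16 | J3 16-25 |
Completion: J1=12  J2=7  J3=25  J4=16
Waiting(J1) = turnaround − burst = 9 − 8 = 1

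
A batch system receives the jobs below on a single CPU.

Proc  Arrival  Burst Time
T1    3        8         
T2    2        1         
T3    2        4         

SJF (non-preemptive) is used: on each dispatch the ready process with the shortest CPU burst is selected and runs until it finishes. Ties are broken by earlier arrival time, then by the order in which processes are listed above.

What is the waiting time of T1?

Gantt: | idle 0-2 | T2 2-3 | T3 3-7 | T1 7-15 |
Completion: T1=15  T2=3  T3=7
Waiting(T1) = turnaround − burst = 12 − 8 = 4

4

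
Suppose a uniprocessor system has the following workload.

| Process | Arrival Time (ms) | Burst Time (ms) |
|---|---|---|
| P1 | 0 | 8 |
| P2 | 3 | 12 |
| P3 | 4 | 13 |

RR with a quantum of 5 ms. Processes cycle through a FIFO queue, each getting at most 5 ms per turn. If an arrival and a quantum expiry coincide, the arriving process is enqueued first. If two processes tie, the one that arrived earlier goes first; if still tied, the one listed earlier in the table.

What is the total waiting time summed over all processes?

Timeline: | P1 0-5 | P2 5-10 | P3 10-15 | P1 15-18 | P2 18-23 | P3 23-28 | P2 28-30 | P3 30-33 |
Completion: P1=18  P2=30  P3=33
Waiting = turnaround − burst: P1=10, P2=15, P3=16
Total waiting = 10 + 15 + 16 = 41

41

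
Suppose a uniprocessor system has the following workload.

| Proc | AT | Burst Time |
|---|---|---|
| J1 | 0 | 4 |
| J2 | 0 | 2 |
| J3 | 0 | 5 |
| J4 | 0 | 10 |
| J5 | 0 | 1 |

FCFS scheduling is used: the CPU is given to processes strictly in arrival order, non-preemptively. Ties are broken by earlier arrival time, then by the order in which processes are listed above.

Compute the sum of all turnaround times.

64

Schedule: | J1 0-4 | J2 4-6 | J3 6-11 | J4 11-21 | J5 21-22 |
Completion: J1=4  J2=6  J3=11  J4=21  J5=22
Turnaround (C−A): J1=4  J2=6  J3=11  J4=21  J5=22
Turnaround = completion − arrival: J1=4, J2=6, J3=11, J4=21, J5=22
Total turnaround = 4 + 6 + 11 + 21 + 22 = 64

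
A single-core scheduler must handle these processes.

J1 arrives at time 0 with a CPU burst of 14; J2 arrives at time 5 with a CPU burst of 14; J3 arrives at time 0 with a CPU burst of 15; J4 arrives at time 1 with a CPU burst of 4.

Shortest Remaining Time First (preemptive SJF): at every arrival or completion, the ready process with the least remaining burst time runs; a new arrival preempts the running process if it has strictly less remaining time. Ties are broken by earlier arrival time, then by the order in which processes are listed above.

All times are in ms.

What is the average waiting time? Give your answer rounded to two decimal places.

Gantt: | J1 0-1 | J4 1-5 | J1 5-18 | J2 18-32 | J3 32-47 |
Completion: J1=18  J2=32  J3=47  J4=5
Waiting times: J1=4, J2=13, J3=32, J4=0
Average waiting = (4+13+32+0) / 4 = 49/4 = 12.25

12.25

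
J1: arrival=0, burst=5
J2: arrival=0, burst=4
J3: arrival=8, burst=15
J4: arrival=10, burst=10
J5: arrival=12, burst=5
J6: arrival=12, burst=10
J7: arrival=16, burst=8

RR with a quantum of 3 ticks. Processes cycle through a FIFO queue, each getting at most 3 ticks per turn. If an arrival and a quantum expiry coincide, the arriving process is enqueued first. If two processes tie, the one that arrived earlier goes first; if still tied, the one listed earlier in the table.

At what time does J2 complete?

Timeline: | J1 0-3 | J2 3-6 | J1 6-8 | J2 8-9 | J3 9-12 | J4 12-15 | J5 15-18 | J6 18-21 | J3 21-24 | J4 24-27 | J7 27-30 | J5 30-32 | J6 32-35 | J3 35-38 | J4 38-41 | J7 41-44 | J6 44-47 | J3 47-50 | J4 50-51 | J7 51-53 | J6 53-54 | J3 54-57 |
Completion: J1=8  J2=9  J3=57  J4=51  J5=32  J6=54  J7=53
Turnaround (C−A): J1=8  J2=9  J3=49  J4=41  J5=20  J6=42  J7=37

9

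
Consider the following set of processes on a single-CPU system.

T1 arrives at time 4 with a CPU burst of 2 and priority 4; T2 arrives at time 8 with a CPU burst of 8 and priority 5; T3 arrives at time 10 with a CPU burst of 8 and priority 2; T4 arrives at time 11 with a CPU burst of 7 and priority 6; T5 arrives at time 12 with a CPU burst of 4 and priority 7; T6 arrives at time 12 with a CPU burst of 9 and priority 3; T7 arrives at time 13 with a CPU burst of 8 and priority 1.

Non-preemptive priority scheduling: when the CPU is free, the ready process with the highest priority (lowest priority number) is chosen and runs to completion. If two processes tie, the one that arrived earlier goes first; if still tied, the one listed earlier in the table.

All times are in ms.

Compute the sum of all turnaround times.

Gantt: | idle 0-4 | T1 4-6 | idle 6-8 | T2 8-16 | T7 16-24 | T3 24-32 | T6 32-41 | T4 41-48 | T5 48-52 |
Completion: T1=6  T2=16  T3=32  T4=48  T5=52  T6=41  T7=24
Turnaround = completion − arrival: T1=2, T2=8, T3=22, T4=37, T5=40, T6=29, T7=11
Total turnaround = 2 + 8 + 22 + 37 + 40 + 29 + 11 = 149

149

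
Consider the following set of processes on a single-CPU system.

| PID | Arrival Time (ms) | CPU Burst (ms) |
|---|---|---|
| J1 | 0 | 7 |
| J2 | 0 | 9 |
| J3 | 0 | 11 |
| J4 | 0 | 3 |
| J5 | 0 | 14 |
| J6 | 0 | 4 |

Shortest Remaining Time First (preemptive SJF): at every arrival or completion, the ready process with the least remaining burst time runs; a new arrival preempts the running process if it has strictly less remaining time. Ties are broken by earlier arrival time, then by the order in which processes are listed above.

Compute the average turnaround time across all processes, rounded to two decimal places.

Gantt: | J4 0-3 | J6 3-7 | J1 7-14 | J2 14-23 | J3 23-34 | J5 34-48 |
Completion: J1=14  J2=23  J3=34  J4=3  J5=48  J6=7
Turnaround (C−A): J1=14  J2=23  J3=34  J4=3  J5=48  J6=7
Turnaround times: J1=14, J2=23, J3=34, J4=3, J5=48, J6=7
Average turnaround = (14+23+34+3+48+7) / 6 = 129/6 = 21.50

21.50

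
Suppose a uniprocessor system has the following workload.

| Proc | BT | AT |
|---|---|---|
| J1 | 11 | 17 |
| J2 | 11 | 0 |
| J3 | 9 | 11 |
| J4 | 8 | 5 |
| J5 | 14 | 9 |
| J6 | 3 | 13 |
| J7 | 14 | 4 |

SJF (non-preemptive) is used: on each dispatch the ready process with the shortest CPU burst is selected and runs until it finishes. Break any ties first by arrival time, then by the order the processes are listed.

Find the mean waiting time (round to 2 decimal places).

Gantt: | J2 0-11 | J4 11-19 | J6 19-22 | J3 22-31 | J1 31-42 | J7 42-56 | J5 56-70 |
Completion: J1=42  J2=11  J3=31  J4=19  J5=70  J6=22  J7=56
Turnaround (C−A): J1=25  J2=11  J3=20  J4=14  J5=61  J6=9  J7=52
Waiting times: J1=14, J2=0, J3=11, J4=6, J5=47, J6=6, J7=38
Average waiting = (14+0+11+6+47+6+38) / 7 = 122/7 = 17.43

17.43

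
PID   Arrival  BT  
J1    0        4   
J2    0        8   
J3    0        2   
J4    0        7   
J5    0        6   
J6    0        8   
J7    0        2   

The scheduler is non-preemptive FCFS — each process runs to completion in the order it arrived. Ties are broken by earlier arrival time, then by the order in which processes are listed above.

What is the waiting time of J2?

Schedule: | J1 0-4 | J2 4-12 | J3 12-14 | J4 14-21 | J5 21-27 | J6 27-35 | J7 35-37 |
Completion: J1=4  J2=12  J3=14  J4=21  J5=27  J6=35  J7=37
Waiting(J2) = turnaround − burst = 12 − 8 = 4

4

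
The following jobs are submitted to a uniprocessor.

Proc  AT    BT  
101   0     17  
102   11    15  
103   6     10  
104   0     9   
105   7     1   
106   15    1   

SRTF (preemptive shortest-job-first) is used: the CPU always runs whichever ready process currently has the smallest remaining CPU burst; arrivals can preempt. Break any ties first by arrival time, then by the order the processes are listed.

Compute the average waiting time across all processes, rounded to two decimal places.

8.67

Gantt: | 104 0-7 | 105 7-8 | 104 8-10 | 103 10-15 | 106 15-16 | 103 16-21 | 102 21-36 | 101 36-53 |
Completion: 101=53  102=36  103=21  104=10  105=8  106=16
Waiting times: 101=36, 102=10, 103=5, 104=1, 105=0, 106=0
Average waiting = (36+10+5+1+0+0) / 6 = 52/6 = 8.67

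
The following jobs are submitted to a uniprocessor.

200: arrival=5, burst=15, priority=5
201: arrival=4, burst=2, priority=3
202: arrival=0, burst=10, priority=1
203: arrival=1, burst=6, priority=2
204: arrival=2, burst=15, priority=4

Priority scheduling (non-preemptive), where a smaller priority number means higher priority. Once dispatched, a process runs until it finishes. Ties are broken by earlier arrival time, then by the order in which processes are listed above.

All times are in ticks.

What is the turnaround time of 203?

Schedule: | 202 0-10 | 203 10-16 | 201 16-18 | 204 18-33 | 200 33-48 |
Completion: 200=48  201=18  202=10  203=16  204=33
Turnaround(203) = completion − arrival = 16 − 1 = 15

15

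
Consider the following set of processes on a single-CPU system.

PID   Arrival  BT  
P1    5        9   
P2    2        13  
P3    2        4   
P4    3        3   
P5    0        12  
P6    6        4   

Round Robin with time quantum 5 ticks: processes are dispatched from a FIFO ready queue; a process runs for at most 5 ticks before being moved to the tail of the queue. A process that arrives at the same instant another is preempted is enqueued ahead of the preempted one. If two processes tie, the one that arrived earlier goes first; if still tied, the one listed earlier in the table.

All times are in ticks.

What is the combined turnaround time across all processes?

171

Schedule: | P5 0-5 | P2 5-10 | P3 10-14 | P4 14-17 | P1 17-22 | P5 22-27 | P6 27-31 | P2 31-36 | P1 36-40 | P5 40-42 | P2 42-45 |
Completion: P1=40  P2=45  P3=14  P4=17  P5=42  P6=31
Turnaround (C−A): P1=35  P2=43  P3=12  P4=14  P5=42  P6=25
Turnaround = completion − arrival: P1=35, P2=43, P3=12, P4=14, P5=42, P6=25
Total turnaround = 35 + 43 + 12 + 14 + 42 + 25 = 171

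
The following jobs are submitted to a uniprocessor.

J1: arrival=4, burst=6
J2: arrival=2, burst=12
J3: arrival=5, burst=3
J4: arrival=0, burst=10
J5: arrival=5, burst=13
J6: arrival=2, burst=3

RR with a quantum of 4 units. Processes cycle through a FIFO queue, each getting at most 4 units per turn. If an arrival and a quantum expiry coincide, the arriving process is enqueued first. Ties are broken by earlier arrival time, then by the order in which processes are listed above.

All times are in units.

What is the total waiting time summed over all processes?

123

Schedule: | J4 0-4 | J2 4-8 | J6 8-11 | J1 11-15 | J4 15-19 | J3 19-22 | J5 22-26 | J2 26-30 | J1 30-32 | J4 32-34 | J5 34-38 | J2 38-42 | J5 42-47 |
Completion: J1=32  J2=42  J3=22  J4=34  J5=47  J6=11
Turnaround (C−A): J1=28  J2=40  J3=17  J4=34  J5=42  J6=9
Waiting = turnaround − burst: J1=22, J2=28, J3=14, J4=24, J5=29, J6=6
Total waiting = 22 + 28 + 14 + 24 + 29 + 6 = 123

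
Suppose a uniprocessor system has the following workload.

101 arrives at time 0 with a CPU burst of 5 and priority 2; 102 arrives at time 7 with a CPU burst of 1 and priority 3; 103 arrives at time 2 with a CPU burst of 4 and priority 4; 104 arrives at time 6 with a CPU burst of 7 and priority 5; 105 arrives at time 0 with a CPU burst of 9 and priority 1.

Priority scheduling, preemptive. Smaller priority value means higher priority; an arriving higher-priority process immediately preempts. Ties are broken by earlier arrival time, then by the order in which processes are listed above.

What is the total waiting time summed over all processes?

42

Timeline: | 105 0-9 | 101 9-14 | 102 14-15 | 103 15-19 | 104 19-26 |
Completion: 101=14  102=15  103=19  104=26  105=9
Turnaround (C−A): 101=14  102=8  103=17  104=20  105=9
Waiting = turnaround − burst: 101=9, 102=7, 103=13, 104=13, 105=0
Total waiting = 9 + 7 + 13 + 13 + 0 = 42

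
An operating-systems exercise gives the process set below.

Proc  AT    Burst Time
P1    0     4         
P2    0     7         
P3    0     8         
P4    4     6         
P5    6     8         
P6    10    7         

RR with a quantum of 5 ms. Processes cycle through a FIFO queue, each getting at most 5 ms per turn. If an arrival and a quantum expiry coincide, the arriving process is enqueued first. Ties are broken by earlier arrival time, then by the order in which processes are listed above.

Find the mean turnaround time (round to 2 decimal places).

Timeline: | P1 0-4 | P2 4-9 | P3 9-14 | P4 14-19 | P5 19-24 | P2 24-26 | P6 26-31 | P3 31-34 | P4 34-35 | P5 35-38 | P6 38-40 |
Completion: P1=4  P2=26  P3=34  P4=35  P5=38  P6=40
Turnaround (C−A): P1=4  P2=26  P3=34  P4=31  P5=32  P6=30
Turnaround times: P1=4, P2=26, P3=34, P4=31, P5=32, P6=30
Average turnaround = (4+26+34+31+32+30) / 6 = 157/6 = 26.17

26.17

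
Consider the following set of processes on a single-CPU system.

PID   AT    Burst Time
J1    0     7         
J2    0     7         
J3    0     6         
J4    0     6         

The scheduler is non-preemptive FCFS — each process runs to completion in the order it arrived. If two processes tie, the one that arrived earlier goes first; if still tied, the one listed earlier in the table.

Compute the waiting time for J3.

14

Gantt: | J1 0-7 | J2 7-14 | J3 14-20 | J4 20-26 |
Completion: J1=7  J2=14  J3=20  J4=26
Turnaround (C−A): J1=7  J2=14  J3=20  J4=26
Waiting(J3) = turnaround − burst = 20 − 6 = 14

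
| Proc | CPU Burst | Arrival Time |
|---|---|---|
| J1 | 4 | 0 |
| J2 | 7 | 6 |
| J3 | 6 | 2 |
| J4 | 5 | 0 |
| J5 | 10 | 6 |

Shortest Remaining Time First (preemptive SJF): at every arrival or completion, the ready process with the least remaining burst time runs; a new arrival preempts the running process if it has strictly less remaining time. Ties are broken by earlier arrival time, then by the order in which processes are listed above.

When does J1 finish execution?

Timeline: | J1 0-4 | J4 4-9 | J3 9-15 | J2 15-22 | J5 22-32 |
Completion: J1=4  J2=22  J3=15  J4=9  J5=32
Turnaround (C−A): J1=4  J2=16  J3=13  J4=9  J5=26

4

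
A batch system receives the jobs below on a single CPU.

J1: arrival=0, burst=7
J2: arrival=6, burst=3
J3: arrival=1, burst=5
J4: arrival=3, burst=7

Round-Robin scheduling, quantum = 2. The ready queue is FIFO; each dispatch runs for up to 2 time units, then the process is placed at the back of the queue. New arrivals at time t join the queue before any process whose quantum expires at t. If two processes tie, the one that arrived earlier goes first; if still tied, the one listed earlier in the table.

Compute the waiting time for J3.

Schedule: | J1 0-2 | J3 2-4 | J1 4-6 | J4 6-8 | J3 8-10 | J2 10-12 | J1 12-14 | J4 14-16 | J3 16-17 | J2 17-18 | J1 18-19 | J4 19-22 |
Completion: J1=19  J2=18  J3=17  J4=22
Turnaround (C−A): J1=19  J2=12  J3=16  J4=19
Waiting(J3) = turnaround − burst = 16 − 5 = 11

11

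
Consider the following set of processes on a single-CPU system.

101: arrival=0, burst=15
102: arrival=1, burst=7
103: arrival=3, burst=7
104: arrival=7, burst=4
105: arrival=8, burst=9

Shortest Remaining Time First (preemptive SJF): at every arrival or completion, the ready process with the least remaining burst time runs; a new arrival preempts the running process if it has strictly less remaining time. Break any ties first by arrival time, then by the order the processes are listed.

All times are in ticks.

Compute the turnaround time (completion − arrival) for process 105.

20

Timeline: | 101 0-1 | 102 1-8 | 104 8-12 | 103 12-19 | 105 19-28 | 101 28-42 |
Completion: 101=42  102=8  103=19  104=12  105=28
Turnaround (C−A): 101=42  102=7  103=16  104=5  105=20
Turnaround(105) = completion − arrival = 28 − 8 = 20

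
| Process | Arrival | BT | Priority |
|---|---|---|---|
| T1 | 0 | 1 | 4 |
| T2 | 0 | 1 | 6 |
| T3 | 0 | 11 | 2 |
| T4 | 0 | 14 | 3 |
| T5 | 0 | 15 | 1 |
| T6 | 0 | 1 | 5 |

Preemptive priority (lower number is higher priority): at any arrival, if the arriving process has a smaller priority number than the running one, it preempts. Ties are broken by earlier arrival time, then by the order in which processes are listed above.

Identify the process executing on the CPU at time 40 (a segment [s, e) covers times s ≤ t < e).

T1

Schedule: | T5 0-15 | T3 15-26 | T4 26-40 | T1 40-41 | T6 41-42 | T2 42-43 |
Completion: T1=41  T2=43  T3=26  T4=40  T5=15  T6=42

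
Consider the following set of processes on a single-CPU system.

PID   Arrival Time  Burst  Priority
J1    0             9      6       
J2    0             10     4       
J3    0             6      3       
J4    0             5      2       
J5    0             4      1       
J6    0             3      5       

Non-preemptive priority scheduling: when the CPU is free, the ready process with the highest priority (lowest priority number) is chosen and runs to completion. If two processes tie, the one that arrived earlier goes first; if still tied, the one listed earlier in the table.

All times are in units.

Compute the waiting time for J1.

28

Timeline: | J5 0-4 | J4 4-9 | J3 9-15 | J2 15-25 | J6 25-28 | J1 28-37 |
Completion: J1=37  J2=25  J3=15  J4=9  J5=4  J6=28
Turnaround (C−A): J1=37  J2=25  J3=15  J4=9  J5=4  J6=28
Waiting(J1) = turnaround − burst = 37 − 9 = 28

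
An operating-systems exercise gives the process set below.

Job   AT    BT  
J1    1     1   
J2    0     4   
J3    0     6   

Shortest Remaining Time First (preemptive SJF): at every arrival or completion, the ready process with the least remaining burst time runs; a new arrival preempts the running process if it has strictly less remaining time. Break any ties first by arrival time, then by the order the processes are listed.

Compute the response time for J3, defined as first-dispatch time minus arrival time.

Schedule: | J2 0-1 | J1 1-2 | J2 2-5 | J3 5-11 |
Completion: J1=2  J2=5  J3=11
Response(J3) = first start − arrival = 5 − 0 = 5

5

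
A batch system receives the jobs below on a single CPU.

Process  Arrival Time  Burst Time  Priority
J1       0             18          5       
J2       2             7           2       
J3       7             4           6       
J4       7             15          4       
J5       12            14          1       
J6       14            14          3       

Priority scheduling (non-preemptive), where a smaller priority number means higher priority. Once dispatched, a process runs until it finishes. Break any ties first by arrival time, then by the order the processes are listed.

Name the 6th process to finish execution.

Schedule: | J1 0-18 | J5 18-32 | J2 32-39 | J6 39-53 | J4 53-68 | J3 68-72 |
Completion: J1=18  J2=39  J3=72  J4=68  J5=32  J6=53
Finish order: J1 → J5 → J2 → J6 → J4 → J3

J3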